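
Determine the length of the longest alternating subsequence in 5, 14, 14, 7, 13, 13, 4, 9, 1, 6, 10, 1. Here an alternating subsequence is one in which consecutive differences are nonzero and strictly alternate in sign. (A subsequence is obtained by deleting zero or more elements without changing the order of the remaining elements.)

9

Track the best alternating length ending on an up-step vs a down-step at each position: up/down = 1/1, 2/1, 2/1, 2/3, 4/3, 4/3, 1/5, 6/5, 1/7, 8/7, 8/5, 1/9.
The maximum over both is 9; one such subsequence is 5, 14, 7, 13, 4, 9, 1, 6, 1.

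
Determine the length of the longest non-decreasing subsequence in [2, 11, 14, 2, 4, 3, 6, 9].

5

Let dp[i] be the longest non-decreasing subsequence ending at position i. Then dp = [1, 2, 3, 2, 3, 3, 4, 5].
The maximum is 5; one witness is 2, 2, 4, 6, 9 at positions 1,4,5,7,8.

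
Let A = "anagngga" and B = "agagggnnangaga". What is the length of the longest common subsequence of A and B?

7

A longest common subsequence is anangga (length 7); the LCS DP confirms no longer common subsequence exists.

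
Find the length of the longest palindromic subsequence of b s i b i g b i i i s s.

One longest palindromic subsequence is siiiiis (positions 2,3,5,8,9,10,12); it reads the same forward and backward, and the interval DP gives dp[1][12] = 7.

7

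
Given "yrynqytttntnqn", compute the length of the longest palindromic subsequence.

Using dp[i][j] = 2 + dp[i+1][j−1] if the ends match, else max(dp[i+1][j], dp[i][j−1]):
dp[1][14] = 8. A witness is nqttttqn at positions 4,5,7,8,9,11,13,14.

8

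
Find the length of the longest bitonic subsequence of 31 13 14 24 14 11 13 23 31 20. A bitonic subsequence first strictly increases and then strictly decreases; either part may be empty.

5

One longest bitonic subsequence is 13, 14, 24, 23, 20 (positions 2,3,4,8,10): it rises to 24 then falls. Length 5 is optimal.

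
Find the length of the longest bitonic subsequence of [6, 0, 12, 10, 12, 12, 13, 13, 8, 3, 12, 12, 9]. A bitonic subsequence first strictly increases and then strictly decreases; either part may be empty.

6

Let inc[i] be the LIS ending at i and dec[i] the longest strictly decreasing subsequence starting at i. inc = [1, 1, 2, 2, 3, 3, 4, 4, 2, 2, 3, 3, 3], dec = [2, 1, 4, 3, 3, 3, 3, 3, 2, 1, 2, 2, 1].
max_i inc[i]+dec[i]−1 = 6, with one witness 6, 10, 12, 13, 12, 9.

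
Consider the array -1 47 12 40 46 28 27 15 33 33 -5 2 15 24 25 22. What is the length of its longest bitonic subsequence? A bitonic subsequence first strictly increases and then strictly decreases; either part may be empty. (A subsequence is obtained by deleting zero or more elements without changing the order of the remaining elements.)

One longest bitonic subsequence is -1, 12, 40, 46, 28, 27, 25, 22 (positions 1,3,4,5,6,7,15,16): it rises to 46 then falls. Length 8 is optimal.

8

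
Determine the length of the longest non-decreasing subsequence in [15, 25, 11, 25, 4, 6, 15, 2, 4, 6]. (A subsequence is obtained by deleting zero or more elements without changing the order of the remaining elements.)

Let dp[i] be the longest non-decreasing subsequence ending at position i. Then dp = [1, 2, 1, 3, 1, 2, 3, 1, 2, 3].
The maximum is 3; one witness is 15, 25, 25 at positions 1,2,4.

3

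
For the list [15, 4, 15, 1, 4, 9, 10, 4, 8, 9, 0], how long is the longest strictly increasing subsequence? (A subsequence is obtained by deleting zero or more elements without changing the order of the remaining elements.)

4

Scanning left to right, the best length ending at each element is: 15→1, 4→1, 15→2, 1→1, 4→2, 9→3, 10→4, 4→2, 8→3, 9→4, 0→1.
So the longest increasing subsequence has length 4, e.g. 1, 4, 9, 10.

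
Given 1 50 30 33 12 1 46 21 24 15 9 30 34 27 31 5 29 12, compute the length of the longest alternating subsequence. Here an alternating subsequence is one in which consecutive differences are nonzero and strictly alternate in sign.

15

A longest alternating subsequence is 1, 50, 30, 33, 12, 46, 21, 24, 15, 30, 27, 31, 5, 29, 12 (positions 1,2,3,4,5,7,8,9,10,12,14,15,16,17,18); its 14 consecutive differences strictly alternate in sign, and length 15 is optimal.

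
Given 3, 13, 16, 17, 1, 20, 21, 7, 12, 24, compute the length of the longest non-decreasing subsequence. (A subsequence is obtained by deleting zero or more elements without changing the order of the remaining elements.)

Let dp[i] be the longest non-decreasing subsequence ending at position i. Then dp = [1, 2, 3, 4, 1, 5, 6, 2, 3, 7].
The maximum is 7; one witness is 3, 13, 16, 17, 20, 21, 24 at positions 1,2,3,4,6,7,10.

7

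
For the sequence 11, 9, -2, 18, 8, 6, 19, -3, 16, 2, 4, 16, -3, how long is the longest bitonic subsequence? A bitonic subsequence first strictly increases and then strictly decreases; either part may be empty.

Let inc[i] be the LIS ending at i and dec[i] the longest strictly decreasing subsequence starting at i. inc = [1, 1, 1, 2, 2, 2, 3, 1, 3, 2, 3, 4, 1], dec = [6, 5, 2, 5, 4, 3, 4, 1, 3, 2, 2, 2, 1].
max_i inc[i]+dec[i]−1 = 6, with one witness 11, 9, 8, 6, 4, -3.

6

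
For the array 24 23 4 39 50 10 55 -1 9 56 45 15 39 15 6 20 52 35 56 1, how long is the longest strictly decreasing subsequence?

6

Let dp[i] be the longest decreasing subsequence ending at position i. Then dp = [1, 2, 3, 1, 1, 3, 1, 4, 4, 1, 2, 3, 3, 4, 5, 4, 2, 4, 1, 6].
The maximum is 6; one witness is 24, 23, 10, 9, 6, 1 at positions 1,2,6,9,15,20.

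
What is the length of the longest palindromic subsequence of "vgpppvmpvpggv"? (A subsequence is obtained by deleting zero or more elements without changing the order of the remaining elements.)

9

One longest palindromic subsequence is vgpvpvpgv (positions 1,2,5,6,8,9,10,12,13); it reads the same forward and backward, and the interval DP gives dp[1][13] = 9.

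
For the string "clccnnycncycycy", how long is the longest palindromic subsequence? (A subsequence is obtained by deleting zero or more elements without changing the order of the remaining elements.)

Using dp[i][j] = 2 + dp[i+1][j−1] if the ends match, else max(dp[i+1][j], dp[i][j−1]):
dp[1][15] = 9. A witness is ccycncycc at positions 3,4,7,8,9,10,11,12,14.

9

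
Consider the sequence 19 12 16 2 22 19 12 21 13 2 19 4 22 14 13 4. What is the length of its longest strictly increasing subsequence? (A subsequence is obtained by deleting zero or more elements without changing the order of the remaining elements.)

5

One longest increasing subsequence is 12, 16, 19, 21, 22 (positions 2,3,6,8,13), of length 5; no longer one exists.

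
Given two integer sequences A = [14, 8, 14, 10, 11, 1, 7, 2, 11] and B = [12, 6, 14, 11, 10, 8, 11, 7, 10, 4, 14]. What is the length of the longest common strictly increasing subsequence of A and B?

2

A longest common strictly increasing subsequence is 10, 11 (length 2); it appears in order in both A and B, and no longer such subsequence exists.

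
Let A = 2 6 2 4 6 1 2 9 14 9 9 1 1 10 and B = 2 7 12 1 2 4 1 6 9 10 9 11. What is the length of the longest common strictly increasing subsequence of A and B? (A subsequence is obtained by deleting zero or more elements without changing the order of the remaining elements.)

A longest common strictly increasing subsequence is 2, 4, 6, 9, 10 (length 5); it appears in order in both A and B, and no longer such subsequence exists.

5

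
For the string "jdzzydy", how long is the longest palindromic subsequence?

4

One longest palindromic subsequence is dzzd (positions 2,3,4,6); it reads the same forward and backward, and the interval DP gives dp[1][7] = 4.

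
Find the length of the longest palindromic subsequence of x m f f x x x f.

5

Using dp[i][j] = 2 + dp[i+1][j−1] if the ends match, else max(dp[i+1][j], dp[i][j−1]):
dp[1][8] = 5. A witness is fxxxf at positions 3,5,6,7,8.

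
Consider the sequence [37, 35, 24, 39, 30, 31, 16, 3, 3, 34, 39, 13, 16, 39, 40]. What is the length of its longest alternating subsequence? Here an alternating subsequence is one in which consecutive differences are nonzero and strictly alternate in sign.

Track the best alternating length ending on an up-step vs a down-step at each position: up/down = 1/1, 1/2, 1/2, 3/1, 3/4, 5/4, 1/6, 1/6, 1/6, 7/4, 7/1, 7/8, 9/8, 9/1, 9/1.
The maximum over both is 9; one such subsequence is 37, 35, 39, 30, 31, 16, 34, 13, 16.

9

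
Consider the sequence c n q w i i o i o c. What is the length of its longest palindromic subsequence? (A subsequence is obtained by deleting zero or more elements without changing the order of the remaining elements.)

Using dp[i][j] = 2 + dp[i+1][j−1] if the ends match, else max(dp[i+1][j], dp[i][j−1]):
dp[1][10] = 5. A witness is coioc at positions 1,7,8,9,10.

5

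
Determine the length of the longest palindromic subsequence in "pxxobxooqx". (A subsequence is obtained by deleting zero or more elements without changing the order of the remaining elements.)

One longest palindromic subsequence is xooox (positions 2,4,7,8,10); it reads the same forward and backward, and the interval DP gives dp[1][10] = 5.

5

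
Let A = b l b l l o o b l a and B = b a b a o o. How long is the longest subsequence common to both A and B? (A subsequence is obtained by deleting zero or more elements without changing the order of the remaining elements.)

4

Backtracking the LCS table gives one alignment: b (A1,B1) → b (A3,B3) → o (A6,B5) → o (A7,B6).
So the longest common subsequence has length 4.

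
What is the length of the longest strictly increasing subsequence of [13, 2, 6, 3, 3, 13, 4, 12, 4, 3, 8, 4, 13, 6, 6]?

One longest increasing subsequence is 2, 3, 4, 12, 13 (positions 2,4,7,8,13), of length 5; no longer one exists.

5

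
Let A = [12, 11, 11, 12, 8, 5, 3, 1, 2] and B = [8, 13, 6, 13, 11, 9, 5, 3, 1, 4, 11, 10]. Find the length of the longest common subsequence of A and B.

4

Backtracking the LCS table gives one alignment: 11 (A2,B5) → 5 (A6,B7) → 3 (A7,B8) → 1 (A8,B9).
So the longest common subsequence has length 4.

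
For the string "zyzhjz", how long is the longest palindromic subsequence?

Using dp[i][j] = 2 + dp[i+1][j−1] if the ends match, else max(dp[i+1][j], dp[i][j−1]):
dp[1][6] = 3. A witness is zjz at positions 1,5,6.

3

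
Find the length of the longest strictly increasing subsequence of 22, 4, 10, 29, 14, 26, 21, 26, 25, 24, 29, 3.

6

Let dp[i] be the longest increasing subsequence ending at position i. Then dp = [1, 1, 2, 3, 3, 4, 4, 5, 5, 5, 6, 1].
The maximum is 6; one witness is 4, 10, 14, 21, 26, 29 at positions 2,3,5,7,8,11.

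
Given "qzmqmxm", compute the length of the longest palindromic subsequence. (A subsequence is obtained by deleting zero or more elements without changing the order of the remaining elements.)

3

One longest palindromic subsequence is mxm (positions 3,6,7); it reads the same forward and backward, and the interval DP gives dp[1][7] = 3.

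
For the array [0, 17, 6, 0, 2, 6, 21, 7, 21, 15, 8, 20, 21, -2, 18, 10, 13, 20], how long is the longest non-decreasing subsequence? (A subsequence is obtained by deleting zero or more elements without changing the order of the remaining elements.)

Let dp[i] be the longest non-decreasing subsequence ending at position i. Then dp = [1, 2, 2, 2, 3, 4, 5, 5, 6, 6, 6, 7, 8, 1, 7, 7, 8, 9].
The maximum is 9; one witness is 0, 0, 2, 6, 7, 8, 10, 13, 20 at positions 1,4,5,6,8,11,16,17,18.

9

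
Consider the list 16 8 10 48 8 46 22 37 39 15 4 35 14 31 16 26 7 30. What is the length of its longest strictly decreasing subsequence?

One longest decreasing subsequence is 48, 46, 37, 35, 31, 16, 7 (positions 4,6,8,12,14,15,17), of length 7; no longer one exists.

7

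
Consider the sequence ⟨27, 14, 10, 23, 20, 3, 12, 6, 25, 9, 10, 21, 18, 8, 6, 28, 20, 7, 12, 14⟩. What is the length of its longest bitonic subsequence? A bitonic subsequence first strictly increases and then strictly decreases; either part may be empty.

One longest bitonic subsequence is 3, 6, 9, 10, 21, 18, 8, 7 (positions 6,8,10,11,12,13,14,18): it rises to 21 then falls. Length 8 is optimal.

8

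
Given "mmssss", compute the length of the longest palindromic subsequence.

4

Using dp[i][j] = 2 + dp[i+1][j−1] if the ends match, else max(dp[i+1][j], dp[i][j−1]):
dp[1][6] = 4. A witness is ssss at positions 3,4,5,6.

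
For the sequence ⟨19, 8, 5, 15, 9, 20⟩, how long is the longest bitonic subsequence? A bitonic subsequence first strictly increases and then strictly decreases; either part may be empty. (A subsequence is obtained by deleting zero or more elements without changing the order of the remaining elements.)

3

Let inc[i] be the LIS ending at i and dec[i] the longest strictly decreasing subsequence starting at i. inc = [1, 1, 1, 2, 2, 3], dec = [3, 2, 1, 2, 1, 1].
max_i inc[i]+dec[i]−1 = 3, with one witness 19, 15, 9.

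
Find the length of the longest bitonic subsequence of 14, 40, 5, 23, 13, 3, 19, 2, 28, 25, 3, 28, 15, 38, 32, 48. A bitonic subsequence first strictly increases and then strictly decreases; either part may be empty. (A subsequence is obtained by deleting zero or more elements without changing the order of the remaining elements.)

7

Let inc[i] be the LIS ending at i and dec[i] the longest strictly decreasing subsequence starting at i. inc = [1, 2, 1, 2, 2, 1, 3, 1, 4, 4, 2, 5, 3, 6, 6, 7], dec = [4, 5, 3, 4, 3, 2, 2, 1, 3, 2, 1, 2, 1, 2, 1, 1].
max_i inc[i]+dec[i]−1 = 7, with one witness 5, 13, 19, 25, 28, 38, 32.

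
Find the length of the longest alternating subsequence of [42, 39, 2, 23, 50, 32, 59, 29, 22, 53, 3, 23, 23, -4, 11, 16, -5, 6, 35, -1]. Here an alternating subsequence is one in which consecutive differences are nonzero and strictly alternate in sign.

Track the best alternating length ending on an up-step vs a down-step at each position: up/down = 1/1, 1/2, 1/2, 3/2, 3/1, 3/4, 5/1, 3/6, 3/6, 7/6, 3/8, 9/8, 9/8, 1/10, 11/10, 11/10, 1/12, 13/12, 13/8, 13/14.
The maximum over both is 14; one such subsequence is 42, 39, 50, 32, 59, 29, 53, 3, 23, -4, 11, -5, 6, -1.

14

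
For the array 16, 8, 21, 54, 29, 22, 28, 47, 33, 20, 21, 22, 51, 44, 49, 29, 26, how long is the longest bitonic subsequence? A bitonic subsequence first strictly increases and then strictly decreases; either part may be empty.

9

Let inc[i] be the LIS ending at i and dec[i] the longest strictly decreasing subsequence starting at i. inc = [1, 1, 2, 3, 3, 3, 4, 5, 5, 2, 3, 4, 6, 6, 7, 5, 5], dec = [2, 1, 2, 5, 3, 2, 2, 4, 3, 1, 1, 1, 4, 3, 3, 2, 1].
max_i inc[i]+dec[i]−1 = 9, with one witness 16, 21, 22, 28, 47, 51, 49, 29, 26.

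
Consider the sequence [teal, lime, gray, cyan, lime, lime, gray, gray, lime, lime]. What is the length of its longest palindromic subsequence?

Using dp[i][j] = 2 + dp[i+1][j−1] if the ends match, else max(dp[i+1][j], dp[i][j−1]):
dp[1][10] = 6. A witness is lime lime gray gray lime lime at positions 2,5,7,8,9,10.

6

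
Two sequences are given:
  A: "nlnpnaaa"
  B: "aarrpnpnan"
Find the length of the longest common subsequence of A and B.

A longest common subsequence is npna (length 4); the LCS DP confirms no longer common subsequence exists.

4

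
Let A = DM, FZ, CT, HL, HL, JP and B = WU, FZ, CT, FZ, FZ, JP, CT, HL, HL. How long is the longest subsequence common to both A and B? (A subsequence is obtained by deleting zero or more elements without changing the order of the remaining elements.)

4

Backtracking the LCS table gives one alignment: FZ (A2,B5) → CT (A3,B7) → HL (A4,B8) → HL (A5,B9).
So the longest common subsequence has length 4.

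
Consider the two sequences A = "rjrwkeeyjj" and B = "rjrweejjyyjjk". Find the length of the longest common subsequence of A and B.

Backtracking the LCS table gives one alignment: r (A1,B1) → j (A2,B2) → r (A3,B3) → w (A4,B4) → e (A6,B5) → e (A7,B6) → y (A8,B10) → j (A9,B11) → j (A10,B12).
So the longest common subsequence has length 9.

9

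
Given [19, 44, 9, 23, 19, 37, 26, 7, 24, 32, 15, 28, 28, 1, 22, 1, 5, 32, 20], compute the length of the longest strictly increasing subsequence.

Scanning left to right, the best length ending at each element is: 19→1, 44→2, 9→1, 23→2, 19→2, 37→3, 26→3, 7→1, 24→3, 32→4, 15→2, 28→4, 28→4, 1→1, 22→3, 1→1, 5→2, 32→5, 20→3.
So the longest increasing subsequence has length 5, e.g. 19, 23, 26, 28, 32.

5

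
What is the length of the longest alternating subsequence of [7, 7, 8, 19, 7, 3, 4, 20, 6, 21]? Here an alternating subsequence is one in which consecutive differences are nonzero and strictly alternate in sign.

6

Track the best alternating length ending on an up-step vs a down-step at each position: up/down = 1/1, 1/1, 2/1, 2/1, 1/3, 1/3, 4/3, 4/1, 4/5, 6/1.
The maximum over both is 6; one such subsequence is 7, 8, 7, 20, 6, 21.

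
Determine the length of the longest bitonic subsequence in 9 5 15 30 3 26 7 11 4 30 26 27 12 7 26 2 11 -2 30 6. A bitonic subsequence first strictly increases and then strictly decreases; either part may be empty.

Let inc[i] be the LIS ending at i and dec[i] the longest strictly decreasing subsequence starting at i. inc = [1, 1, 2, 3, 1, 3, 2, 3, 2, 4, 4, 5, 4, 3, 5, 1, 4, 1, 6, 3], dec = [5, 4, 5, 6, 3, 5, 4, 4, 3, 6, 5, 5, 4, 3, 3, 2, 2, 1, 2, 1].
max_i inc[i]+dec[i]−1 = 9, with one witness 9, 15, 26, 30, 27, 12, 7, 2, -2.

9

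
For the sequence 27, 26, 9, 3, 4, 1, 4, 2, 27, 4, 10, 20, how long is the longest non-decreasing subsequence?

Let dp[i] be the longest non-decreasing subsequence ending at position i. Then dp = [1, 1, 1, 1, 2, 1, 3, 2, 4, 4, 5, 6].
The maximum is 6; one witness is 3, 4, 4, 4, 10, 20 at positions 4,5,7,10,11,12.

6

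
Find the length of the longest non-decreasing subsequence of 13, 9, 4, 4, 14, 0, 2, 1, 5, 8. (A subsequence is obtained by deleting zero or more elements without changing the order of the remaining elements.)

Let dp[i] be the longest non-decreasing subsequence ending at position i. Then dp = [1, 1, 1, 2, 3, 1, 2, 2, 3, 4].
The maximum is 4; one witness is 4, 4, 5, 8 at positions 3,4,9,10.

4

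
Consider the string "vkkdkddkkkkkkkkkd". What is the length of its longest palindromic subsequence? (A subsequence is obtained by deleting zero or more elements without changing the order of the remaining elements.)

One longest palindromic subsequence is dkkkkkkkkkkd (positions 4,5,8,9,10,11,12,13,14,15,16,17); it reads the same forward and backward, and the interval DP gives dp[1][17] = 12.

12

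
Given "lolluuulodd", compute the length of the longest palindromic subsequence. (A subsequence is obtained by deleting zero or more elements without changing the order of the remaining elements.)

7

One longest palindromic subsequence is oluuulo (positions 2,3,5,6,7,8,9); it reads the same forward and backward, and the interval DP gives dp[1][11] = 7.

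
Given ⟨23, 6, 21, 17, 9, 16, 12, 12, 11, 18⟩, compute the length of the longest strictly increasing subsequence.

Let dp[i] be the longest increasing subsequence ending at position i. Then dp = [1, 1, 2, 2, 2, 3, 3, 3, 3, 4].
The maximum is 4; one witness is 6, 9, 16, 18 at positions 2,5,6,10.

4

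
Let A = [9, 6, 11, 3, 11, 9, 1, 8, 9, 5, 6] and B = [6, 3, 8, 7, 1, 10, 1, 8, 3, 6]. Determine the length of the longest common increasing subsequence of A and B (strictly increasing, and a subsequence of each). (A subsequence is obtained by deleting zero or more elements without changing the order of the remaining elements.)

2

A longest common strictly increasing subsequence is 6, 8 (length 2); it appears in order in both A and B, and no longer such subsequence exists.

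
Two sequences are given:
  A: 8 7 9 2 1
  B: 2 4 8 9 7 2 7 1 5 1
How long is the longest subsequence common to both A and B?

4

Backtracking the LCS table gives one alignment: 8 (A1,B3) → 7 (A2,B5) → 2 (A4,B6) → 1 (A5,B10).
So the longest common subsequence has length 4.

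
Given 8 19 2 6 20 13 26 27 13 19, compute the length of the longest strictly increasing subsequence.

5

One longest increasing subsequence is 8, 19, 20, 26, 27 (positions 1,2,5,7,8), of length 5; no longer one exists.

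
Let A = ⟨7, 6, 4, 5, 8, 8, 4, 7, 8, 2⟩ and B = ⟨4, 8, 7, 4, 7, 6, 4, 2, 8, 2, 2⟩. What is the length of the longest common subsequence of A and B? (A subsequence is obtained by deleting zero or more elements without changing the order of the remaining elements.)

6

A longest common subsequence is 4, 8, 4, 7, 8, 2 (length 6); the LCS DP confirms no longer common subsequence exists.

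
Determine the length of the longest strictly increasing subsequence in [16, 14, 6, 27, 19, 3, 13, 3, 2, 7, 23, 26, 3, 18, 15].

Let dp[i] be the longest increasing subsequence ending at position i. Then dp = [1, 1, 1, 2, 2, 1, 2, 1, 1, 2, 3, 4, 2, 3, 3].
The maximum is 4; one witness is 16, 19, 23, 26 at positions 1,5,11,12.

4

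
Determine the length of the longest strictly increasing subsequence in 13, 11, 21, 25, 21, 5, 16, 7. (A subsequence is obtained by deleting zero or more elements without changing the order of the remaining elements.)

3

Scanning left to right, the best length ending at each element is: 13→1, 11→1, 21→2, 25→3, 21→2, 5→1, 16→2, 7→2.
So the longest increasing subsequence has length 3, e.g. 13, 21, 25.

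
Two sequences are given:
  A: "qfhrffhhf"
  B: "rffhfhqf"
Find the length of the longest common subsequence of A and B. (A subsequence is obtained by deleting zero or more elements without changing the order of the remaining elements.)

6

A longest common subsequence is rffhhf (length 6); the LCS DP confirms no longer common subsequence exists.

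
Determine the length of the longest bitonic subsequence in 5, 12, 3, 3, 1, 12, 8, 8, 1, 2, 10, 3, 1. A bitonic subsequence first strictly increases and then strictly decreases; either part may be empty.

One longest bitonic subsequence is 5, 12, 10, 3, 1 (positions 1,2,11,12,13): it rises to 12 then falls. Length 5 is optimal.

5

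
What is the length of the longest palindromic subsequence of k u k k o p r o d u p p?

5

Using dp[i][j] = 2 + dp[i+1][j−1] if the ends match, else max(dp[i+1][j], dp[i][j−1]):
dp[1][12] = 5. A witness is uorou at positions 2,5,7,8,10.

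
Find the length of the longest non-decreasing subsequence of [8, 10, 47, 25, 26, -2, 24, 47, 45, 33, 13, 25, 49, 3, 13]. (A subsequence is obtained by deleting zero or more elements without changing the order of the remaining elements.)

Scanning left to right, the best length ending at each element is: 8→1, 10→2, 47→3, 25→3, 26→4, -2→1, 24→3, 47→5, 45→5, 33→5, 13→3, 25→4, 49→6, 3→2, 13→4.
So the longest non-decreasing subsequence has length 6, e.g. 8, 10, 25, 26, 47, 49.

6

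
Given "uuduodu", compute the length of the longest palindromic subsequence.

Using dp[i][j] = 2 + dp[i+1][j−1] if the ends match, else max(dp[i+1][j], dp[i][j−1]):
dp[1][7] = 5. A witness is udodu at positions 1,3,5,6,7.

5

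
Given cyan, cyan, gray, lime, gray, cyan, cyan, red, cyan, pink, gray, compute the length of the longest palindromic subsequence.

Using dp[i][j] = 2 + dp[i+1][j−1] if the ends match, else max(dp[i+1][j], dp[i][j−1]):
dp[1][11] = 7. A witness is cyan cyan gray lime gray cyan cyan at positions 1,2,3,4,5,7,9.

7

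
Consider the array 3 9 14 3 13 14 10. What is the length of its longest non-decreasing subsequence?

4

Let dp[i] be the longest non-decreasing subsequence ending at position i. Then dp = [1, 2, 3, 2, 3, 4, 3].
The maximum is 4; one witness is 3, 9, 14, 14 at positions 1,2,3,6.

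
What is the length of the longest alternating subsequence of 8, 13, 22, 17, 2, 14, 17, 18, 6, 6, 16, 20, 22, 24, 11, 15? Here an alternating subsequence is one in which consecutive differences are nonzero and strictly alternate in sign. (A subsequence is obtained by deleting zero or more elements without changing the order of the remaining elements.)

Track the best alternating length ending on an up-step vs a down-step at each position: up/down = 1/1, 2/1, 2/1, 2/3, 1/3, 4/3, 4/3, 4/3, 4/5, 4/5, 6/5, 6/3, 6/1, 6/1, 6/7, 8/7.
The maximum over both is 8; one such subsequence is 8, 13, 2, 14, 6, 16, 11, 15.

8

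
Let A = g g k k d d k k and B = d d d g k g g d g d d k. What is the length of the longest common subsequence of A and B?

A longest common subsequence is ggddk (length 5); the LCS DP confirms no longer common subsequence exists.

5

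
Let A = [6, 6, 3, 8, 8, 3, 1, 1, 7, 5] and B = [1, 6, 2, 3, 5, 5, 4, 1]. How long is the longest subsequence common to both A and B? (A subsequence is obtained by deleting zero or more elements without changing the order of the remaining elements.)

3

A longest common subsequence is 6, 3, 1 (length 3); the LCS DP confirms no longer common subsequence exists.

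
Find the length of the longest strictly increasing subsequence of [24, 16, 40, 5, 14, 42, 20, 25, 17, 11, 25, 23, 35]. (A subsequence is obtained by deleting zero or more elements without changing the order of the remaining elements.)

Scanning left to right, the best length ending at each element is: 24→1, 16→1, 40→2, 5→1, 14→2, 42→3, 20→3, 25→4, 17→3, 11→2, 25→4, 23→4, 35→5.
So the longest increasing subsequence has length 5, e.g. 5, 14, 20, 25, 35.

5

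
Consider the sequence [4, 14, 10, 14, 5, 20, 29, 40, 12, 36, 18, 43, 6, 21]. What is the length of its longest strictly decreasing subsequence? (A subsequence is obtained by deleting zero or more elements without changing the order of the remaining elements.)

Scanning left to right, the best length ending at each element is: 4→1, 14→1, 10→2, 14→1, 5→3, 20→1, 29→1, 40→1, 12→2, 36→2, 18→3, 43→1, 6→4, 21→3.
So the longest decreasing subsequence has length 4, e.g. 40, 36, 18, 6.

4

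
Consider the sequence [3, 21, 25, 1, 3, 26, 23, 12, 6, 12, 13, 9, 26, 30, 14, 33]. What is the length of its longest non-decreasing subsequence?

One longest non-decreasing subsequence is 3, 3, 12, 12, 13, 26, 30, 33 (positions 1,5,8,10,11,13,14,16), of length 8; no longer one exists.

8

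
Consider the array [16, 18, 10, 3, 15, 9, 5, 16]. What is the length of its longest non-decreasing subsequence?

Let dp[i] be the longest non-decreasing subsequence ending at position i. Then dp = [1, 2, 1, 1, 2, 2, 2, 3].
The maximum is 3; one witness is 10, 15, 16 at positions 3,5,8.

3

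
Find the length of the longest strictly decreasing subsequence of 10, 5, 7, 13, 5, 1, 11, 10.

Scanning left to right, the best length ending at each element is: 10→1, 5→2, 7→2, 13→1, 5→3, 1→4, 11→2, 10→3.
So the longest decreasing subsequence has length 4, e.g. 10, 7, 5, 1.

4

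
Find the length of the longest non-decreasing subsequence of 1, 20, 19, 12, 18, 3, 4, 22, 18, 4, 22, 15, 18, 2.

6

Let dp[i] be the longest non-decreasing subsequence ending at position i. Then dp = [1, 2, 2, 2, 3, 2, 3, 4, 4, 4, 5, 5, 6, 2].
The maximum is 6; one witness is 1, 3, 4, 4, 15, 18 at positions 1,6,7,10,12,13.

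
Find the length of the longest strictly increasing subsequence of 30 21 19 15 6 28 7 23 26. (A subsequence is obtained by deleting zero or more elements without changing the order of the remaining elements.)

One longest increasing subsequence is 6, 7, 23, 26 (positions 5,7,8,9), of length 4; no longer one exists.

4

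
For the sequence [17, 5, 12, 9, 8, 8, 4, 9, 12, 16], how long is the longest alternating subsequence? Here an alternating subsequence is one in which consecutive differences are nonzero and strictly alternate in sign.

5

Track the best alternating length ending on an up-step vs a down-step at each position: up/down = 1/1, 1/2, 3/2, 3/4, 3/4, 3/4, 1/4, 5/4, 5/2, 5/2.
The maximum over both is 5; one such subsequence is 17, 5, 12, 8, 9.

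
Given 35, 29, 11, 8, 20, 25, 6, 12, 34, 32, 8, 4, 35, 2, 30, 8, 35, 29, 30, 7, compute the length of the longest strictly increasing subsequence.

Scanning left to right, the best length ending at each element is: 35→1, 29→1, 11→1, 8→1, 20→2, 25→3, 6→1, 12→2, 34→4, 32→4, 8→2, 4→1, 35→5, 2→1, 30→4, 8→2, 35→5, 29→4, 30→5, 7→2.
So the longest increasing subsequence has length 5, e.g. 11, 20, 25, 34, 35.

5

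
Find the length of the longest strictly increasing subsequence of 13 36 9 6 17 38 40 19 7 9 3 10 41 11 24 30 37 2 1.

Scanning left to right, the best length ending at each element is: 13→1, 36→2, 9→1, 6→1, 17→2, 38→3, 40→4, 19→3, 7→2, 9→3, 3→1, 10→4, 41→5, 11→5, 24→6, 30→7, 37→8, 2→1, 1→1.
So the longest increasing subsequence has length 8, e.g. 6, 7, 9, 10, 11, 24, 30, 37.

8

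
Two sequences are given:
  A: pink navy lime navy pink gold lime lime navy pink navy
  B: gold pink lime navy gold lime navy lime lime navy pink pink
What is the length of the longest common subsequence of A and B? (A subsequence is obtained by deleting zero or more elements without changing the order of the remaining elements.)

8

Backtracking the LCS table gives one alignment: pink (A1,B2) → navy (A2,B4) → lime (A3,B6) → navy (A4,B7) → lime (A7,B8) → lime (A8,B9) → navy (A9,B10) → pink (A10,B12).
So the longest common subsequence has length 8.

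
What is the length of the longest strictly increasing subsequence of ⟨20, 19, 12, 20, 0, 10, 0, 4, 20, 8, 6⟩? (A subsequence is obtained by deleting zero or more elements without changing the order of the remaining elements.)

3

Let dp[i] be the longest increasing subsequence ending at position i. Then dp = [1, 1, 1, 2, 1, 2, 1, 2, 3, 3, 3].
The maximum is 3; one witness is 0, 10, 20 at positions 5,6,9.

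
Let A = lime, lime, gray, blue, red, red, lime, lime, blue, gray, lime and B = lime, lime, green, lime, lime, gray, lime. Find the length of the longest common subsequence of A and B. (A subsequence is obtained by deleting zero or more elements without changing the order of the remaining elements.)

6

Backtracking the LCS table gives one alignment: lime (A1,B1) → lime (A2,B2) → lime (A7,B4) → lime (A8,B5) → gray (A10,B6) → lime (A11,B7).
So the longest common subsequence has length 6.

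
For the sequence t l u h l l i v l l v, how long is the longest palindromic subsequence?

One longest palindromic subsequence is llvll (positions 5,6,8,9,10); it reads the same forward and backward, and the interval DP gives dp[1][11] = 5.

5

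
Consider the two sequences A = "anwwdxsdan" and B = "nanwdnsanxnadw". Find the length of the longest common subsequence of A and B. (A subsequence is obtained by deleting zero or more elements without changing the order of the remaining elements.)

7

Backtracking the LCS table gives one alignment: a (A1,B2) → n (A2,B3) → w (A4,B4) → d (A5,B5) → s (A7,B7) → a (A9,B8) → n (A10,B11).
So the longest common subsequence has length 7.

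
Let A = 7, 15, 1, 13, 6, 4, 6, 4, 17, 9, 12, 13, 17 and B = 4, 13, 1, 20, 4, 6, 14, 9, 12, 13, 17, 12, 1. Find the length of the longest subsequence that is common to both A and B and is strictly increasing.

7

A longest common strictly increasing subsequence is 1, 4, 6, 9, 12, 13, 17 (length 7); it appears in order in both A and B, and no longer such subsequence exists.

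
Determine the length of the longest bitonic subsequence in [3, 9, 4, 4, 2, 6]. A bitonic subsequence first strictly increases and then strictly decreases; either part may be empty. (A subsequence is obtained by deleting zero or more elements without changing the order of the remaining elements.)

4

One longest bitonic subsequence is 3, 9, 4, 2 (positions 1,2,4,5): it rises to 9 then falls. Length 4 is optimal.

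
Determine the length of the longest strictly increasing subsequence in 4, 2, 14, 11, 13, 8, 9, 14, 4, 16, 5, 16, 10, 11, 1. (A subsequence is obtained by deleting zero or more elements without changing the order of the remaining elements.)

5

Let dp[i] be the longest increasing subsequence ending at position i. Then dp = [1, 1, 2, 2, 3, 2, 3, 4, 2, 5, 3, 5, 4, 5, 1].
The maximum is 5; one witness is 4, 11, 13, 14, 16 at positions 1,4,5,8,10.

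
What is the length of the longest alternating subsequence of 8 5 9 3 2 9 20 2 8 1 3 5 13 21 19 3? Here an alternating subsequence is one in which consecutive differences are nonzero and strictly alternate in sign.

A longest alternating subsequence is 8, 5, 9, 3, 9, 2, 8, 1, 21, 19 (positions 1,2,3,4,6,8,9,10,14,15); its 9 consecutive differences strictly alternate in sign, and length 10 is optimal.

10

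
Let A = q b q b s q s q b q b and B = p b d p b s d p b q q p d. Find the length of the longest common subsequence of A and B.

A longest common subsequence is bbsqq (length 5); the LCS DP confirms no longer common subsequence exists.

5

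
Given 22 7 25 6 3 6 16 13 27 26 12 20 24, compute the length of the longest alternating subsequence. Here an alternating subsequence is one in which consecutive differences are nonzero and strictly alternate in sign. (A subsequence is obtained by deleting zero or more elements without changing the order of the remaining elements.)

9

A longest alternating subsequence is 22, 7, 25, 6, 16, 13, 27, 12, 20 (positions 1,2,3,4,7,8,9,11,12); its 8 consecutive differences strictly alternate in sign, and length 9 is optimal.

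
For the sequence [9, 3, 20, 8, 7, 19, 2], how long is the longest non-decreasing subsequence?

3

Scanning left to right, the best length ending at each element is: 9→1, 3→1, 20→2, 8→2, 7→2, 19→3, 2→1.
So the longest non-decreasing subsequence has length 3, e.g. 3, 8, 19.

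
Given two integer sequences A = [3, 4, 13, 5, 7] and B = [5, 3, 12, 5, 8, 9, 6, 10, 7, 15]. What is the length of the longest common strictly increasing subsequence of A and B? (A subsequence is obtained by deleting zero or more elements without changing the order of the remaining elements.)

For each value that appears in both, track the longest common increasing run ending there.
The best achievable length is 3; one witness is 3, 5, 7 (A-positions 1,4,5, B-positions 2,4,9).

3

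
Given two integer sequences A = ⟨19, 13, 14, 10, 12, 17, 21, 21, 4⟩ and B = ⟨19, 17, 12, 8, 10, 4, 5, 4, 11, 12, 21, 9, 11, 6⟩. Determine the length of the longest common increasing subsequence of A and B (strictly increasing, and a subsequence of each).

A longest common strictly increasing subsequence is 10, 12, 21 (length 3); it appears in order in both A and B, and no longer such subsequence exists.

3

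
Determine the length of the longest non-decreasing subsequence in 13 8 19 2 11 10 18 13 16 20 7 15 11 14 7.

One longest non-decreasing subsequence is 8, 11, 13, 16, 20 (positions 2,5,8,9,10), of length 5; no longer one exists.

5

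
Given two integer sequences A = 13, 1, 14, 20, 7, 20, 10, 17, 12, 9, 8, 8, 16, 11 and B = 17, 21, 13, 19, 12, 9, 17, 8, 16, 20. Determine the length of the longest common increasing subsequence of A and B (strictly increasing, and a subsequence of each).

For each value that appears in both, track the longest common increasing run ending there.
The best achievable length is 2; one witness is 13, 17 (A-positions 1,8, B-positions 3,7).

2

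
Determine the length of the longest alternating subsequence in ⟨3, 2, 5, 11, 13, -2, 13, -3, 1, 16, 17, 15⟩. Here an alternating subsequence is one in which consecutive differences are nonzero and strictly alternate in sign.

8

Track the best alternating length ending on an up-step vs a down-step at each position: up/down = 1/1, 1/2, 3/1, 3/1, 3/1, 1/4, 5/1, 1/6, 7/6, 7/1, 7/1, 7/8.
The maximum over both is 8; one such subsequence is 3, 2, 5, -2, 13, -3, 16, 15.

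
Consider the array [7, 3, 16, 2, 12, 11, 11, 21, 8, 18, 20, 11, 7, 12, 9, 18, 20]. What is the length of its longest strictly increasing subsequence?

One longest increasing subsequence is 7, 8, 11, 12, 18, 20 (positions 1,9,12,14,16,17), of length 6; no longer one exists.

6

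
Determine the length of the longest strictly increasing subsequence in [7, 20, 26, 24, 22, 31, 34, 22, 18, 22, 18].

5

One longest increasing subsequence is 7, 20, 26, 31, 34 (positions 1,2,3,6,7), of length 5; no longer one exists.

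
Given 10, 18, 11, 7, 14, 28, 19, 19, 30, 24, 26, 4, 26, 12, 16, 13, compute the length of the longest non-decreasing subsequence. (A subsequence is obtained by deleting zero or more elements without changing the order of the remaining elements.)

8

Let dp[i] be the longest non-decreasing subsequence ending at position i. Then dp = [1, 2, 2, 1, 3, 4, 4, 5, 6, 6, 7, 1, 8, 3, 4, 4].
The maximum is 8; one witness is 10, 11, 14, 19, 19, 24, 26, 26 at positions 1,3,5,7,8,10,11,13.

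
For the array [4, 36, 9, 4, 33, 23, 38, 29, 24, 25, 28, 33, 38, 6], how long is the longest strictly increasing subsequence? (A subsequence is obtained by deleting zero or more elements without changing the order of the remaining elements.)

Let dp[i] be the longest increasing subsequence ending at position i. Then dp = [1, 2, 2, 1, 3, 3, 4, 4, 4, 5, 6, 7, 8, 2].
The maximum is 8; one witness is 4, 9, 23, 24, 25, 28, 33, 38 at positions 1,3,6,9,10,11,12,13.

8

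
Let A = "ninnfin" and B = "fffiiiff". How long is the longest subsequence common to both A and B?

2

Backtracking the LCS table gives one alignment: i (A2,B6) → f (A5,B8).
So the longest common subsequence has length 2.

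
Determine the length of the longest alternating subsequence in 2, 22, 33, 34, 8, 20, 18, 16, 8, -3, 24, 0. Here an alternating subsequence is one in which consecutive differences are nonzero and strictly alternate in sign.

A longest alternating subsequence is 2, 22, 8, 20, 18, 24, 0 (positions 1,2,5,6,7,11,12); its 6 consecutive differences strictly alternate in sign, and length 7 is optimal.

7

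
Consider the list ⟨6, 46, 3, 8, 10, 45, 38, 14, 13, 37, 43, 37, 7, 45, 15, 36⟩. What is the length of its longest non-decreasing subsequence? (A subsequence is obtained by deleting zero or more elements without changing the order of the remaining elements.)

7

Let dp[i] be the longest non-decreasing subsequence ending at position i. Then dp = [1, 2, 1, 2, 3, 4, 4, 4, 4, 5, 6, 6, 2, 7, 5, 6].
The maximum is 7; one witness is 6, 8, 10, 14, 37, 43, 45 at positions 1,4,5,8,10,11,14.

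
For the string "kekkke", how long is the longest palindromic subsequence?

One longest palindromic subsequence is ekkke (positions 2,3,4,5,6); it reads the same forward and backward, and the interval DP gives dp[1][6] = 5.

5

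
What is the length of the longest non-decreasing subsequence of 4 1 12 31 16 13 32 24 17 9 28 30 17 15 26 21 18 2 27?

Scanning left to right, the best length ending at each element is: 4→1, 1→1, 12→2, 31→3, 16→3, 13→3, 32→4, 24→4, 17→4, 9→2, 28→5, 30→6, 17→5, 15→4, 26→6, 21→6, 18→6, 2→2, 27→7.
So the longest non-decreasing subsequence has length 7, e.g. 4, 12, 16, 17, 17, 26, 27.

7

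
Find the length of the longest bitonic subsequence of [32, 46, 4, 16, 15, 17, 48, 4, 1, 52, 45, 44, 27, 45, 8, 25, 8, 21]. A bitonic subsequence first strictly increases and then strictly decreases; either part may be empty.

One longest bitonic subsequence is 4, 16, 17, 48, 52, 45, 44, 27, 25, 21 (positions 3,4,6,7,10,11,12,13,16,18): it rises to 52 then falls. Length 10 is optimal.

10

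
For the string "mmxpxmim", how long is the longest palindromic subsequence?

One longest palindromic subsequence is mmxpxmm (positions 1,2,3,4,5,6,8); it reads the same forward and backward, and the interval DP gives dp[1][8] = 7.

7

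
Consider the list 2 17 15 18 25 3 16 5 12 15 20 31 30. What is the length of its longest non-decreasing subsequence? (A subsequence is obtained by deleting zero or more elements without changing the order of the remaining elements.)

7

Let dp[i] be the longest non-decreasing subsequence ending at position i. Then dp = [1, 2, 2, 3, 4, 2, 3, 3, 4, 5, 6, 7, 7].
The maximum is 7; one witness is 2, 3, 5, 12, 15, 20, 31 at positions 1,6,8,9,10,11,12.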